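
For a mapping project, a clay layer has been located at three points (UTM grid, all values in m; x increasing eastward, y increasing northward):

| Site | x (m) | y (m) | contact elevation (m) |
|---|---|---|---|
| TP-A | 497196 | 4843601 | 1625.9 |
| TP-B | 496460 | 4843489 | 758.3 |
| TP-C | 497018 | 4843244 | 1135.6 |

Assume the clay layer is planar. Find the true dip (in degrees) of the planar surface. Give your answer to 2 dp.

Two edge vectors: TP-A→TP-B = (-736, -112, -867.6), TP-A→TP-C = (-178, -357, -490.3).
Normal n = (TP-A→TP-B) × (TP-A→TP-C) = (-254819.6, -206428, 242816).
So ∂z/∂x = −n_x/n_z = 1.04943 and ∂z/∂y = −n_y/n_z = 0.85014.
Gradient magnitude |∇z| = √(a² + b²) = √(1.10131 + 0.72274) = 1.35058.
True dip = arctan(1.35058) = 53.48°, dipping toward SW (azimuth ≈ 231°).

53.48°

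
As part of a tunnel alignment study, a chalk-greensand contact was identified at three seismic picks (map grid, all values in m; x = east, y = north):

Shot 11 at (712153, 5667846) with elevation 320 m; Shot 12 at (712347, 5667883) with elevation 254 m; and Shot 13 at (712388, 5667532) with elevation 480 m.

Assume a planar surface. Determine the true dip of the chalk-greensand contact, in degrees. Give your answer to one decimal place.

35.1°

Two edge vectors: Shot 11→Shot 12 = (194, 37, -66), Shot 11→Shot 13 = (235, -314, 160).
Normal n = (Shot 11→Shot 12) × (Shot 11→Shot 13) = (-14804, -46550, -69611).
So ∂z/∂x = −n_x/n_z = −0.21267 and ∂z/∂y = −n_y/n_z = −0.66872.
Gradient magnitude |∇z| = √(a² + b²) = √(0.04523 + 0.44718) = 0.70172.
True dip = arctan(0.70172) = 35.1°, dipping toward NNE (azimuth ≈ 018°).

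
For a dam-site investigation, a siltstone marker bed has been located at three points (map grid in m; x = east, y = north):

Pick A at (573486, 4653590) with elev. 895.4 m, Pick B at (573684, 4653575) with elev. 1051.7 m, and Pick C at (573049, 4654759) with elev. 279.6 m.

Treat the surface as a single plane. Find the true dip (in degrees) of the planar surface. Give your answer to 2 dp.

38.92°

Let the plane be z = a·x + b·y + c.
Pick B−Pick A: 198a − 15b = 156.3;  Pick C−Pick A: −437a + 1169b = −615.8.
Solving gives a = 0.77133, b = −0.23843.
Gradient magnitude |∇z| = √(a² + b²) = √(0.59495 + 0.05685) = 0.80734.
True dip = arctan(0.80734) = 38.92°, dipping toward WNW (azimuth ≈ 287°).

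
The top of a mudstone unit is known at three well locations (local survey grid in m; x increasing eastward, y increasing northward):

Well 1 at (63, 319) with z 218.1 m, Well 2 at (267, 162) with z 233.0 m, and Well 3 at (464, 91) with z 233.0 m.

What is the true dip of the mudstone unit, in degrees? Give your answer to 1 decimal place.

Two edge vectors: Well 1→Well 2 = (204, -157, 14.9), Well 1→Well 3 = (401, -228, 14.9).
Normal n = (Well 1→Well 2) × (Well 1→Well 3) = (1057.9, 2935.3, 16445).
So ∂z/∂x = −n_x/n_z = −0.06433 and ∂z/∂y = −n_y/n_z = −0.17849.
Gradient magnitude |∇z| = √(a² + b²) = √(0.00414 + 0.03186) = 0.18973.
True dip = arctan(0.18973) = 10.7°, dipping toward NNE (azimuth ≈ 020°).

10.7°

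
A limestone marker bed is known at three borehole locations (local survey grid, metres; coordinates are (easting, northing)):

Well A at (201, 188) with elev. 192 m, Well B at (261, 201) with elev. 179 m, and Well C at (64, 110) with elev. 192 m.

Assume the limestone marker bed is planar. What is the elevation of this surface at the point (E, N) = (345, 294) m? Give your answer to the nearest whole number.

207 m

Two edge vectors: Well A→Well B = (60, 13, -13), Well A→Well C = (-137, -78, 0).
Normal n = (Well A→Well B) × (Well A→Well C) = (-1014, 1781, -2899).
So ∂z/∂E = −n_x/n_z = −0.34978 and ∂z/∂N = −n_y/n_z = 0.61435.
Intercept c from Well A: 192 + 70.30 − 115.50 = 146.81.
At (345, 294): z = −120.7 + 180.6 + 146.81 = 206.8 m.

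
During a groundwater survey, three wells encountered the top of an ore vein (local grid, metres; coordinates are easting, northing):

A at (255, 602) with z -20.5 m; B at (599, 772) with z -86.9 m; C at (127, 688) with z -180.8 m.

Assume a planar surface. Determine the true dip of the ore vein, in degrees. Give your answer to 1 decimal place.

52.6°

Let the plane be z = a·easting + b·northing + c.
B−A: 344a + 170b = −66.4;  C−A: −128a + 86b = −160.3.
Solving gives a = 0.41953, b = −1.23953.
Gradient magnitude |∇z| = √(a² + b²) = √(0.17601 + 1.53643) = 1.30860.
True dip = arctan(1.30860) = 52.6°, dipping toward NNW (azimuth ≈ 341°).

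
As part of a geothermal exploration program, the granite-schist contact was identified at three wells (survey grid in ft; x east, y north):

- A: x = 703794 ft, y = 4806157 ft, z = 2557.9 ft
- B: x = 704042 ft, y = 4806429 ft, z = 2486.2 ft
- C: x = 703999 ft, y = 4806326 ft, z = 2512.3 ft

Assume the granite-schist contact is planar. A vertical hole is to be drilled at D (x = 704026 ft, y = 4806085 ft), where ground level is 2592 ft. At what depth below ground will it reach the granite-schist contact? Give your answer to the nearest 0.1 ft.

21.3 ft

Let the plane be z = a·x + b·y + c.
B−A: 248a + 272b = −71.7;  C−A: 205a + 169b = −45.6.
Solving gives a = −0.020645581, b = −0.244779029.
Then c = 2557.9 − a·703794 − b·4806157 = 1193534.58.
At (704026, 4806085): z_contact = −14535.03 − 1176428.82 + 1193534.58 = 2570.73 ft.
Depth below ground = 2592 − 2570.73 = 21.3 ft.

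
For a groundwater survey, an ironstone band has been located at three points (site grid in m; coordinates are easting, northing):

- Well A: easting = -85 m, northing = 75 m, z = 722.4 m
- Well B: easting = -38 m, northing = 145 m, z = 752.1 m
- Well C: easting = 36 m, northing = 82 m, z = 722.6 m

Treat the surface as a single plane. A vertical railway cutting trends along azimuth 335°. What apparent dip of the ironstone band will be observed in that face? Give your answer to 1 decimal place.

Two edge vectors: Well A→Well B = (47, 70, 29.7), Well A→Well C = (121, 7, 0.2).
Normal n = (Well A→Well B) × (Well A→Well C) = (-193.9, 3584.3, -8141).
So ∂z/∂easting = −n_x/n_z = −0.02382 and ∂z/∂northing = −n_y/n_z = 0.44028.
Unit vector along 335° is (sin 335°, cos 335°) = (-0.4226, 0.9063).
Slope in that direction = a·(-0.4226) + b·(0.9063) = 0.40909.
Apparent dip = arctan|0.40909| = 22.2° (true dip is 23.8°, so apparent ≤ true as expected).

22.2°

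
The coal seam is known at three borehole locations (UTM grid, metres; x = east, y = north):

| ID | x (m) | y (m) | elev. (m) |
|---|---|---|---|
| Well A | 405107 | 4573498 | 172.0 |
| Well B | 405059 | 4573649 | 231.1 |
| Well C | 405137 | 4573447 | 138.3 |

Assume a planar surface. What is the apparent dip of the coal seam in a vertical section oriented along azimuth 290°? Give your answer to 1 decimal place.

43.9°

Let the plane be z = a·x + b·y + c.
Well B−Well A: −48a + 151b = 59.1;  Well C−Well A: 30a − 51b = −33.7.
Solving gives a = −0.99645, b = 0.07464.
Unit vector along 290° is (sin 290°, cos 290°) = (-0.9397, 0.3420).
Slope in that direction = a·(-0.9397) + b·(0.3420) = 0.96188.
Apparent dip = arctan|0.96188| = 43.9° (true dip is 45.0°, so apparent ≤ true as expected).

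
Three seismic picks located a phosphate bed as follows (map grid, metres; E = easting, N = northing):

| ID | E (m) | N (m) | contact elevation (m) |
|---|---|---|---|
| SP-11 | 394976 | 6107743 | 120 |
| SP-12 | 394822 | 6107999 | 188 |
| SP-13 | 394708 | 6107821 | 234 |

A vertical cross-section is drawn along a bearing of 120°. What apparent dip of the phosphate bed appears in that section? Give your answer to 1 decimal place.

Let the plane be z = a·E + b·N + c.
SP-12−SP-11: −154a + 256b = 68;  SP-13−SP-11: −268a + 78b = 114.
Solving gives a = −0.42194, b = 0.01180.
Unit vector along 120° is (sin 120°, cos 120°) = (0.8660, -0.5000).
Slope in that direction = a·(0.8660) + b·(-0.5000) = −0.37131.
Apparent dip = arctan|0.37131| = 20.4° (true dip is 22.9°, so apparent ≤ true as expected).

20.4°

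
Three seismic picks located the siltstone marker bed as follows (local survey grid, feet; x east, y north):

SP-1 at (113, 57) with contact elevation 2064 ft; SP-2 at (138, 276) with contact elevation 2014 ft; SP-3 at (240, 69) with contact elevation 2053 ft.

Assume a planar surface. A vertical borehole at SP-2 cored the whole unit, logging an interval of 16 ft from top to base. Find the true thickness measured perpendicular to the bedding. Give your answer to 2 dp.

15.59 ft

Two edge vectors: SP-1→SP-2 = (25, 219, -50), SP-1→SP-3 = (127, 12, -11).
Normal n = (SP-1→SP-2) × (SP-1→SP-3) = (-1809, -6075, -27513).
So ∂z/∂x = −n_x/n_z = −0.06575 and ∂z/∂y = −n_y/n_z = −0.22080.
|∇z| = √(a²+b²) = 0.23039, so dip δ = arctan(0.23039) = 12.97°.
True thickness = vertical thickness × cos δ = 16 × cos 12.97° = 15.59 ft.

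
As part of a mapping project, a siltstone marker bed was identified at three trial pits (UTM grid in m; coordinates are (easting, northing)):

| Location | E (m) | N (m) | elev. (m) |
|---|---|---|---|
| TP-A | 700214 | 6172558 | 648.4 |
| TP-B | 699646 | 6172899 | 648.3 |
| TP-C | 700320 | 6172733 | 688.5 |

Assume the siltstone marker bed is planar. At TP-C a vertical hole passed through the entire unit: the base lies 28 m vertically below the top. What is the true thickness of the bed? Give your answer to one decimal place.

27.5 m

Two edge vectors: TP-A→TP-B = (-568, 341, -0.1), TP-A→TP-C = (106, 175, 40.1).
Normal n = (TP-A→TP-B) × (TP-A→TP-C) = (13691.6, 22766.2, -135546).
So ∂z/∂E = −n_x/n_z = 0.10101 and ∂z/∂N = −n_y/n_z = 0.16796.
|∇z| = √(a²+b²) = 0.19599, so dip δ = arctan(0.19599) = 11.09°.
True thickness = vertical thickness × cos δ = 28 × cos 11.09° = 27.5 m.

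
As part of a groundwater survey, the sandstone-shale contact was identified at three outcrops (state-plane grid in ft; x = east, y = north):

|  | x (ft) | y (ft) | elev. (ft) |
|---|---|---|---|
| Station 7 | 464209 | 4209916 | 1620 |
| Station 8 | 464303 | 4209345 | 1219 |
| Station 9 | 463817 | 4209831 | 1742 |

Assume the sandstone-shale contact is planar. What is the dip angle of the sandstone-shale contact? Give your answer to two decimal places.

Two edge vectors: Station 7→Station 8 = (94, -571, -401), Station 7→Station 9 = (-392, -85, 122).
Normal n = (Station 7→Station 8) × (Station 7→Station 9) = (-103747, 145724, -231822).
So ∂z/∂x = −n_x/n_z = −0.44753 and ∂z/∂y = −n_y/n_z = 0.62860.
Gradient magnitude |∇z| = √(a² + b²) = √(0.20028 + 0.39514) = 0.77164.
True dip = arctan(0.77164) = 37.66°, dipping toward SE (azimuth ≈ 145°).

37.66°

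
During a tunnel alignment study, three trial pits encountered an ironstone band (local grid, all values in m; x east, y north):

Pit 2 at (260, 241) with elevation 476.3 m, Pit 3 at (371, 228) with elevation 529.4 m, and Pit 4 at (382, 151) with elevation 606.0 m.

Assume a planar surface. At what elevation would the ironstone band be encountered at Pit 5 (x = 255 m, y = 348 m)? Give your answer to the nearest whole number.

374 m

Let the plane be z = a·x + b·y + c.
Pit 3−Pit 2: 111a − 13b = 53.1;  Pit 4−Pit 2: 122a − 90b = 129.7.
Solving gives a = 0.36803, b = −0.94223.
Then c = 476.3 − a·260 − b·241 = 607.69.
At (255, 348): z = 93.8 − 327.9 + 607.69 = 373.6 m.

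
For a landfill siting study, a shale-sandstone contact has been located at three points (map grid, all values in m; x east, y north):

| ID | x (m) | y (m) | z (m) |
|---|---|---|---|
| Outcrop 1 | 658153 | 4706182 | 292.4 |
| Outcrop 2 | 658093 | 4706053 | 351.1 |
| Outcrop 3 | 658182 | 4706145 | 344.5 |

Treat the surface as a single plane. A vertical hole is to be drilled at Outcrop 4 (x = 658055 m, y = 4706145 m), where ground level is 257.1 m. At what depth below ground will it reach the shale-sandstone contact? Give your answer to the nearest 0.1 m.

Let the plane be z = a·x + b·y + c.
Outcrop 2−Outcrop 1: −60a − 129b = 58.7;  Outcrop 3−Outcrop 1: 29a − 37b = 52.1.
Solving gives a = 0.763126992, b = −0.809981547.
Then c = 292.4 − a·658153 − b·4706182 = 3309958.66.
At (658055, 4706145): z_contact = 502179.53 − 3811890.61 + 3309958.66 = 247.58 m.
Depth below ground = 257.1 − 247.58 = 9.5 m.

9.5 m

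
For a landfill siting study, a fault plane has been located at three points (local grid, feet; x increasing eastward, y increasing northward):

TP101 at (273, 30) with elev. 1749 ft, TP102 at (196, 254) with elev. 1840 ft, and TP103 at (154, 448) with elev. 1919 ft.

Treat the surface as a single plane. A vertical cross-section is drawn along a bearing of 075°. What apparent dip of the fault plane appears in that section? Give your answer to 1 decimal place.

6.5°

Two edge vectors: TP101→TP102 = (-77, 224, 91), TP101→TP103 = (-119, 418, 170).
Normal n = (TP101→TP102) × (TP101→TP103) = (42, 2261, -5530).
So ∂z/∂x = −n_x/n_z = 0.00759 and ∂z/∂y = −n_y/n_z = 0.40886.
Unit vector along 075° is (sin 75°, cos 75°) = (0.9659, 0.2588).
Slope in that direction = a·(0.9659) + b·(0.2588) = 0.11316.
Apparent dip = arctan|0.11316| = 6.5° (true dip is 22.2°, so apparent ≤ true as expected).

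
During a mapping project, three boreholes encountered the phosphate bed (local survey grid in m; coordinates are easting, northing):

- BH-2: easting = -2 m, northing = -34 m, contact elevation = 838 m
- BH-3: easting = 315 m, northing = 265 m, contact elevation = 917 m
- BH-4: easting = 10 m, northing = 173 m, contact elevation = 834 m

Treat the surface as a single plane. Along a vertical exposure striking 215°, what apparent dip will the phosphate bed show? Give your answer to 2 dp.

Let the plane be z = a·easting + b·northing + c.
BH-3−BH-2: 317a + 299b = 79;  BH-4−BH-2: 12a + 207b = −4.
Solving gives a = 0.28291, b = −0.03572.
Unit vector along 215° is (sin 215°, cos 215°) = (-0.5736, -0.8192).
Slope in that direction = a·(-0.5736) + b·(-0.8192) = −0.13301.
Apparent dip = arctan|0.13301| = 7.58° (true dip is 15.9°, so apparent ≤ true as expected).

7.58°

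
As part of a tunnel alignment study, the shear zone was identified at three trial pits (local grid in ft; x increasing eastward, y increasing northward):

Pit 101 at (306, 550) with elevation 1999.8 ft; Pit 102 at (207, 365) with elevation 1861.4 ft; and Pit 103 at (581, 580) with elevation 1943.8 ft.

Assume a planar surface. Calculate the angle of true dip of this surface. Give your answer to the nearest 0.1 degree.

Two edge vectors: Pit 101→Pit 102 = (-99, -185, -138.4), Pit 101→Pit 103 = (275, 30, -56).
Normal n = (Pit 101→Pit 102) × (Pit 101→Pit 103) = (14512, -43604, 47905).
So ∂z/∂x = −n_x/n_z = −0.30293 and ∂z/∂y = −n_y/n_z = 0.91022.
Gradient magnitude |∇z| = √(a² + b²) = √(0.09177 + 0.82850) = 0.95930.
True dip = arctan(0.95930) = 43.8°, dipping toward SSE (azimuth ≈ 162°).

43.8°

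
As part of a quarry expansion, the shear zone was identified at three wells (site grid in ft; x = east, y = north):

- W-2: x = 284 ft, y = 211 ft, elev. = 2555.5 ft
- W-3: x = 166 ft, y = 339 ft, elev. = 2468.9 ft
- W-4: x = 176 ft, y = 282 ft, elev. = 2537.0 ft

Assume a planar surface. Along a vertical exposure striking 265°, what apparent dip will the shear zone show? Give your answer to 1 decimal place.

Two edge vectors: W-2→W-3 = (-118, 128, -86.6), W-2→W-4 = (-108, 71, -18.5).
Normal n = (W-2→W-3) × (W-2→W-4) = (3780.6, 7169.8, 5446).
So ∂z/∂x = −n_x/n_z = −0.69420 and ∂z/∂y = −n_y/n_z = −1.31653.
Unit vector along 265° is (sin 265°, cos 265°) = (-0.9962, -0.0872).
Slope in that direction = a·(-0.9962) + b·(-0.0872) = 0.80630.
Apparent dip = arctan|0.80630| = 38.9° (true dip is 56.1°, so apparent ≤ true as expected).

38.9°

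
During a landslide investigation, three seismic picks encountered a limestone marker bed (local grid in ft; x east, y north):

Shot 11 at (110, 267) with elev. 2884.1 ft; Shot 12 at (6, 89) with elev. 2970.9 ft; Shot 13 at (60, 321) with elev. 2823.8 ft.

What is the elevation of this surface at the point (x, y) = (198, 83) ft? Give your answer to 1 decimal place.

Two edge vectors: Shot 11→Shot 12 = (-104, -178, 86.8), Shot 11→Shot 13 = (-50, 54, -60.3).
Normal n = (Shot 11→Shot 12) × (Shot 11→Shot 13) = (6046.2, -10611.2, -14516).
So ∂z/∂x = −n_x/n_z = 0.41652 and ∂z/∂y = −n_y/n_z = −0.73100.
Intercept c from Shot 11: 2884.1 − 45.82 + 195.18 = 3033.46.
At (198, 83): z = 82.5 − 60.7 + 3033.46 = 3055.3 ft.

3055.3 ft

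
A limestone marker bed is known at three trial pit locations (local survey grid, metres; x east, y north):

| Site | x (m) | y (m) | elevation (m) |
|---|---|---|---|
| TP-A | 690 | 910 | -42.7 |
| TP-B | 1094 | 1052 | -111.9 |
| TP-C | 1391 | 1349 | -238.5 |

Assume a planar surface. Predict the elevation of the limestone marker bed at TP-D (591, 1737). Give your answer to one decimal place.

-364.6 m

Let the plane be z = a·x + b·y + c.
TP-B−TP-A: 404a + 142b = −69.2;  TP-C−TP-A: 701a + 439b = −195.8.
Solving gives a = −0.033094, b = −0.393168.
Then c = -42.7 − a·690 − b·910 = 337.92.
At (591, 1737): z = −19.6 − 682.9 + 337.92 = -364.6 m.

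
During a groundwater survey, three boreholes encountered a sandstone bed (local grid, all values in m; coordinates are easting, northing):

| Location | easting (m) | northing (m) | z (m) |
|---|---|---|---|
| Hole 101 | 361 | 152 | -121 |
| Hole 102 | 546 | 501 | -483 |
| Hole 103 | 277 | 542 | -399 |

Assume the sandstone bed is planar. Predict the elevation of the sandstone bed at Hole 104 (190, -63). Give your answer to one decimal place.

Let the plane be z = a·easting + b·northing + c.
Hole 102−Hole 101: 185a + 349b = −362;  Hole 103−Hole 101: −84a + 390b = −278.
Solving gives a = −0.43520, b = −0.80656.
Then c = -121 − a·361 − b·152 = 158.70.
At (190, -63): z = −82.7 + 50.8 + 158.70 = 126.8 m.

126.8 m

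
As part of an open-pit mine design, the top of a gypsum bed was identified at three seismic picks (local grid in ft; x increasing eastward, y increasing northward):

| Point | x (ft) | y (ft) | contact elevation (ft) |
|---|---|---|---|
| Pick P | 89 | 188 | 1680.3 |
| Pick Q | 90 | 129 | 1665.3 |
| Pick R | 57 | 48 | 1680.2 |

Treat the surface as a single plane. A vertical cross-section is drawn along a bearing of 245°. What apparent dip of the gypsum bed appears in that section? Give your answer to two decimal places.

39.89°

Two edge vectors: Pick P→Pick Q = (1, -59, -15), Pick P→Pick R = (-32, -140, -0.1).
Normal n = (Pick P→Pick Q) × (Pick P→Pick R) = (-2094.1, 480.1, -2028).
So ∂z/∂x = −n_x/n_z = −1.03259 and ∂z/∂y = −n_y/n_z = 0.23674.
Unit vector along 245° is (sin 245°, cos 245°) = (-0.9063, -0.4226).
Slope in that direction = a·(-0.9063) + b·(-0.4226) = 0.83580.
Apparent dip = arctan|0.83580| = 39.89° (true dip is 46.7°, so apparent ≤ true as expected).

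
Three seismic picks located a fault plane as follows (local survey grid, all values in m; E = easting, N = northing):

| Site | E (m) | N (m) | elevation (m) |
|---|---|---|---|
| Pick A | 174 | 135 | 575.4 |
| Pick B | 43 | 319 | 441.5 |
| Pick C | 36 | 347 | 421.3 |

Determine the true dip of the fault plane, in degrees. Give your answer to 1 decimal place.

Two edge vectors: Pick A→Pick B = (-131, 184, -133.9), Pick A→Pick C = (-138, 212, -154.1).
Normal n = (Pick A→Pick B) × (Pick A→Pick C) = (32.4, -1708.9, -2380).
So ∂z/∂E = −n_x/n_z = 0.01361 and ∂z/∂N = −n_y/n_z = −0.71803.
Gradient magnitude |∇z| = √(a² + b²) = √(0.00019 + 0.51556) = 0.71815.
True dip = arctan(0.71815) = 35.7°, dipping toward N (azimuth ≈ 359°).

35.7°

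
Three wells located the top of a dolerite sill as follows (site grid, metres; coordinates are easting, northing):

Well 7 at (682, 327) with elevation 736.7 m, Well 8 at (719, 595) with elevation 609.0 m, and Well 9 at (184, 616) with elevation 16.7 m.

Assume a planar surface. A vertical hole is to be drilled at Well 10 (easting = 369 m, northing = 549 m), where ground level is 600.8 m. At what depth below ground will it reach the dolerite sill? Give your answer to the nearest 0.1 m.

341.9 m

Two edge vectors: Well 7→Well 8 = (37, 268, -127.7), Well 7→Well 9 = (-498, 289, -720).
Normal n = (Well 7→Well 8) × (Well 7→Well 9) = (-156054.7, 90234.6, 144157).
So ∂z/∂easting = −n_x/n_z = 1.08253 and ∂z/∂northing = −n_y/n_z = −0.62595.
Intercept c from Well 7: 736.7 − 738.29 + 204.68 = 203.10.
At (369, 549): z_contact = 399.45 − 343.64 + 203.10 = 258.91 m.
Depth below ground = 600.8 − 258.91 = 341.9 m.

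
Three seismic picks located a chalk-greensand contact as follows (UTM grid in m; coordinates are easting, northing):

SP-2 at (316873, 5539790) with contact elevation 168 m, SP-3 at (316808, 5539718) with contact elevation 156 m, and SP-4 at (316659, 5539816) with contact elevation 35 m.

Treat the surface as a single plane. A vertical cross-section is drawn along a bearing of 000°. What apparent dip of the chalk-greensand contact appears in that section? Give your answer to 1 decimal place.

19.6°

Let the plane be z = a·easting + b·northing + c.
SP-3−SP-2: −65a − 72b = −12;  SP-4−SP-2: −214a + 26b = −133.
Solving gives a = 0.57831, b = −0.35542.
Unit vector along 000° is (sin 0°, cos 0°) = (0.0000, 1.0000).
Slope in that direction = a·(0.0000) + b·(1.0000) = −0.35542.
Apparent dip = arctan|0.35542| = 19.6° (true dip is 34.2°, so apparent ≤ true as expected).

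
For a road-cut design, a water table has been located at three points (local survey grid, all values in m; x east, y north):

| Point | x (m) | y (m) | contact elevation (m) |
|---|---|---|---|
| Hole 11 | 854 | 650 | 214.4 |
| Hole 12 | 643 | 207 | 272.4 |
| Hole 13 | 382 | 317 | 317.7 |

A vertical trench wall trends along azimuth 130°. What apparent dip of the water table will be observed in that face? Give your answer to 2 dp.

Let the plane be z = a·x + b·y + c.
Hole 12−Hole 11: −211a − 443b = 58;  Hole 13−Hole 11: −472a − 333b = 103.3.
Solving gives a = −0.19050, b = −0.04019.
Unit vector along 130° is (sin 130°, cos 130°) = (0.7660, -0.6428).
Slope in that direction = a·(0.7660) + b·(-0.6428) = −0.12010.
Apparent dip = arctan|0.12010| = 6.85° (true dip is 11.0°, so apparent ≤ true as expected).

6.85°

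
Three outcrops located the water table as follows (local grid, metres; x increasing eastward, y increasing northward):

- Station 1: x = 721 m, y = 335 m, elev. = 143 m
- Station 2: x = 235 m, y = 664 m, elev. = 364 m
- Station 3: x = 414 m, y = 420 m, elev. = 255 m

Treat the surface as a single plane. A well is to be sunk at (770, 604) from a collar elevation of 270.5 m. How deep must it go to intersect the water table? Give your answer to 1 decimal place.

81.9 m

Let the plane be z = a·x + b·y + c.
Station 2−Station 1: −486a + 329b = 221;  Station 3−Station 1: −307a + 85b = 112.
Solving gives a = −0.30260, b = 0.22473.
Then c = 143 − a·721 − b·335 = 285.89.
At (770, 604): z_contact = −233.00 + 135.74 + 285.89 = 188.63 m.
Depth below ground = 270.5 − 188.63 = 81.9 m.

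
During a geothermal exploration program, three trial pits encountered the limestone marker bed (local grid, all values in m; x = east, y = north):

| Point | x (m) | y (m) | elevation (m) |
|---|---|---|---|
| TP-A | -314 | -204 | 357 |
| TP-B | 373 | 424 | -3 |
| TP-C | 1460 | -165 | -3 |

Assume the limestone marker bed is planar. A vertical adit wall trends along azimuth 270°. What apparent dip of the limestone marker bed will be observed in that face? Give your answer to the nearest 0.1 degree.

11.0°

Two edge vectors: TP-A→TP-B = (687, 628, -360), TP-A→TP-C = (1774, 39, -360).
Normal n = (TP-A→TP-B) × (TP-A→TP-C) = (-212040, -391320, -1087279).
So ∂z/∂x = −n_x/n_z = −0.19502 and ∂z/∂y = −n_y/n_z = −0.35991.
Unit vector along 270° is (sin 270°, cos 270°) = (-1.0000, -0.0000).
Slope in that direction = a·(-1.0000) + b·(-0.0000) = 0.19502.
Apparent dip = arctan|0.19502| = 11.0° (true dip is 22.3°, so apparent ≤ true as expected).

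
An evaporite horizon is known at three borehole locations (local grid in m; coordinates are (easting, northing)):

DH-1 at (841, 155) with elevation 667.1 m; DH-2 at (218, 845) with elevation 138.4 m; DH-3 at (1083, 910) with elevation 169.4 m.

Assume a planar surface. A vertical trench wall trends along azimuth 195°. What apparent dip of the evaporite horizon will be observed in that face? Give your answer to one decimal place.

32.7°

Two edge vectors: DH-1→DH-2 = (-623, 690, -528.7), DH-1→DH-3 = (242, 755, -497.7).
Normal n = (DH-1→DH-2) × (DH-1→DH-3) = (55755.5, -438012.5, -637345).
So ∂z/∂E = −n_x/n_z = 0.08748 and ∂z/∂N = −n_y/n_z = −0.68725.
Unit vector along 195° is (sin 195°, cos 195°) = (-0.2588, -0.9659).
Slope in that direction = a·(-0.2588) + b·(-0.9659) = 0.64119.
Apparent dip = arctan|0.64119| = 32.7° (true dip is 34.7°, so apparent ≤ true as expected).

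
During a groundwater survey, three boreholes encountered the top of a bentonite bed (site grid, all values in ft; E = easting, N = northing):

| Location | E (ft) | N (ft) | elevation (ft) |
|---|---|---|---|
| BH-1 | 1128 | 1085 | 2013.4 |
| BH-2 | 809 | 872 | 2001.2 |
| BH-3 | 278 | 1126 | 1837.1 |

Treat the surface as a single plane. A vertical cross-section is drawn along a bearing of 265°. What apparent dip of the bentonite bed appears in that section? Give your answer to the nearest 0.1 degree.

Two edge vectors: BH-1→BH-2 = (-319, -213, -12.2), BH-1→BH-3 = (-850, 41, -176.3).
Normal n = (BH-1→BH-2) × (BH-1→BH-3) = (38052.1, -45869.7, -194129).
So ∂z/∂E = −n_x/n_z = 0.19601 and ∂z/∂N = −n_y/n_z = −0.23628.
Unit vector along 265° is (sin 265°, cos 265°) = (-0.9962, -0.0872).
Slope in that direction = a·(-0.9962) + b·(-0.0872) = −0.17468.
Apparent dip = arctan|0.17468| = 9.9° (true dip is 17.1°, so apparent ≤ true as expected).

9.9°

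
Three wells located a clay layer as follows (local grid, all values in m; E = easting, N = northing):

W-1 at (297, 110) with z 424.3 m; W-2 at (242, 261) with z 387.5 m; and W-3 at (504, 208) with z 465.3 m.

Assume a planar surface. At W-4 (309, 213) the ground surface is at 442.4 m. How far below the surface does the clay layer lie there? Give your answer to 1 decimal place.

30.0 m

Let the plane be z = a·E + b·N + c.
W-2−W-1: −55a + 151b = −36.8;  W-3−W-1: 207a + 98b = 41.
Solving gives a = 0.26735, b = −0.14633.
Then c = 424.3 − a·297 − b·110 = 360.99.
At (309, 213): z_contact = 82.61 − 31.17 + 360.99 = 412.44 m.
Depth below ground = 442.4 − 412.44 = 30.0 m.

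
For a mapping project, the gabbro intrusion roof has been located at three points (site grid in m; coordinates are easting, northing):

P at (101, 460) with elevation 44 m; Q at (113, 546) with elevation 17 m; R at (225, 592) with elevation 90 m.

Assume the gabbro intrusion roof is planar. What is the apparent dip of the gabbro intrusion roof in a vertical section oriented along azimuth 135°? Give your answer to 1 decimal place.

Two edge vectors: P→Q = (12, 86, -27), P→R = (124, 132, 46).
Normal n = (P→Q) × (P→R) = (7520, -3900, -9080).
So ∂z/∂easting = −n_x/n_z = 0.82819 and ∂z/∂northing = −n_y/n_z = −0.42952.
Unit vector along 135° is (sin 135°, cos 135°) = (0.7071, -0.7071).
Slope in that direction = a·(0.7071) + b·(-0.7071) = 0.88933.
Apparent dip = arctan|0.88933| = 41.6° (true dip is 43.0°, so apparent ≤ true as expected).

41.6°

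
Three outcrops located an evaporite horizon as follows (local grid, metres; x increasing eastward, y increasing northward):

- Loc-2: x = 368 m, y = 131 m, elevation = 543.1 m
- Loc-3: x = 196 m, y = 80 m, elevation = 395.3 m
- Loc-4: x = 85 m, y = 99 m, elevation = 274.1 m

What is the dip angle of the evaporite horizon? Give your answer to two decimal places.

Two edge vectors: Loc-2→Loc-3 = (-172, -51, -147.8), Loc-2→Loc-4 = (-283, -32, -269).
Normal n = (Loc-2→Loc-3) × (Loc-2→Loc-4) = (8989.4, -4440.6, -8929).
So ∂z/∂x = −n_x/n_z = 1.00676 and ∂z/∂y = −n_y/n_z = −0.49732.
Gradient magnitude |∇z| = √(a² + b²) = √(1.01357 + 0.24733) = 1.12290.
True dip = arctan(1.12290) = 48.31°, dipping toward WNW (azimuth ≈ 296°).

48.31°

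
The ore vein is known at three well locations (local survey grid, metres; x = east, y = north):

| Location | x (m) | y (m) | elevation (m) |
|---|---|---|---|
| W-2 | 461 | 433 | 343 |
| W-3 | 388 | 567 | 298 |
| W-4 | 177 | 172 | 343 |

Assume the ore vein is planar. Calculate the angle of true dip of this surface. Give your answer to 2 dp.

Two edge vectors: W-2→W-3 = (-73, 134, -45), W-2→W-4 = (-284, -261, 0).
Normal n = (W-2→W-3) × (W-2→W-4) = (-11745, 12780, 57109).
So ∂z/∂x = −n_x/n_z = 0.20566 and ∂z/∂y = −n_y/n_z = −0.22378.
Gradient magnitude |∇z| = √(a² + b²) = √(0.04230 + 0.05008) = 0.30393.
True dip = arctan(0.30393) = 16.91°, dipping toward NW (azimuth ≈ 317°).

16.91°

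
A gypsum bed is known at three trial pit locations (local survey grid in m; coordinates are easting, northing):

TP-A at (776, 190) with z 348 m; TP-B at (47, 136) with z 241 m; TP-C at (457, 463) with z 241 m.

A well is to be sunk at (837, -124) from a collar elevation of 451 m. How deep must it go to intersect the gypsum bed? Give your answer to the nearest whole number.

29 m

Two edge vectors: TP-A→TP-B = (-729, -54, -107), TP-A→TP-C = (-319, 273, -107).
Normal n = (TP-A→TP-B) × (TP-A→TP-C) = (34989, -43870, -216243).
So ∂z/∂easting = −n_x/n_z = 0.16180 and ∂z/∂northing = −n_y/n_z = −0.20287.
Intercept c from TP-A: 348 − 125.56 + 38.55 = 260.99.
At (837, -124): z_contact = 135.4 + 25.2 + 260.99 = 421.6 m.
Depth below ground = 451 − 421.6 = 29 m.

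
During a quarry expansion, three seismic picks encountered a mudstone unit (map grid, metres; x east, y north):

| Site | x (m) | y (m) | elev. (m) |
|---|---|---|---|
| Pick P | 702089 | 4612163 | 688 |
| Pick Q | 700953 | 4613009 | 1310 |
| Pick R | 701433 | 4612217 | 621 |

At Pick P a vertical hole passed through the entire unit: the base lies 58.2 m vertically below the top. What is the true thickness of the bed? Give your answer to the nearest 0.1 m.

41.2 m

Let the plane be z = a·x + b·y + c.
Pick Q−Pick P: −1136a + 846b = 622;  Pick R−Pick P: −656a + 54b = −67.
Solving gives a = 0.18287, b = 0.98078.
|∇z| = √(a²+b²) = 0.99768, so dip δ = arctan(0.99768) = 44.93°.
True thickness = vertical thickness × cos δ = 58.2 × cos 44.93° = 41.2 m.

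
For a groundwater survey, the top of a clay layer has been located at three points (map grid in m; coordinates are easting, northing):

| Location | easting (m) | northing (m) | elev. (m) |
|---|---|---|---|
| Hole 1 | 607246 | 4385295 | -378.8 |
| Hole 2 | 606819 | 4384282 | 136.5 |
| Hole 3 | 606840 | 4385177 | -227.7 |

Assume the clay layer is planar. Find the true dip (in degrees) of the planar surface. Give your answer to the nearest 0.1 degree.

25.4°

Let the plane be z = a·easting + b·northing + c.
Hole 2−Hole 1: −427a − 1013b = 515.3;  Hole 3−Hole 1: −406a − 118b = 151.1.
Solving gives a = −0.25564, b = −0.40093.
Gradient magnitude |∇z| = √(a² + b²) = √(0.06535 + 0.16074) = 0.47550.
True dip = arctan(0.47550) = 25.4°, dipping toward NNE (azimuth ≈ 033°).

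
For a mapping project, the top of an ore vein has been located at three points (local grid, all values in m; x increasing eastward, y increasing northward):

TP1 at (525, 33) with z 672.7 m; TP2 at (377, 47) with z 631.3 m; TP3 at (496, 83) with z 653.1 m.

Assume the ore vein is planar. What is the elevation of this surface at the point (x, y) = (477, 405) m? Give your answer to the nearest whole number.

570 m

Let the plane be z = a·x + b·y + c.
TP2−TP1: −148a + 14b = −41.4;  TP3−TP1: −29a + 50b = −19.6.
Solving gives a = 0.25673, b = −0.24309.
Then c = 672.7 − a·525 − b·33 = 545.94.
At (477, 405): z = 122.5 − 98.5 + 545.94 = 569.9 m.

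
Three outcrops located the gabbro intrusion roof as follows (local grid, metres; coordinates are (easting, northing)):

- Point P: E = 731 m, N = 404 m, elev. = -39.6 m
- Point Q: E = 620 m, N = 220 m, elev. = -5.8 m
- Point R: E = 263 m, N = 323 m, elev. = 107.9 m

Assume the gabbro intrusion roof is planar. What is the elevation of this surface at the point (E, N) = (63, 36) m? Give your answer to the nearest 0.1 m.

Two edge vectors: Point P→Point Q = (-111, -184, 33.8), Point P→Point R = (-468, -81, 147.5).
Normal n = (Point P→Point Q) × (Point P→Point R) = (-24402.2, 554.1, -77121).
So ∂z/∂E = −n_x/n_z = −0.31641 and ∂z/∂N = −n_y/n_z = 0.00718.
Intercept c from Point P: -39.6 + 231.30 − 2.90 = 188.80.
At (63, 36): z = −19.9 + 0.3 + 188.80 = 169.1 m.

169.1 m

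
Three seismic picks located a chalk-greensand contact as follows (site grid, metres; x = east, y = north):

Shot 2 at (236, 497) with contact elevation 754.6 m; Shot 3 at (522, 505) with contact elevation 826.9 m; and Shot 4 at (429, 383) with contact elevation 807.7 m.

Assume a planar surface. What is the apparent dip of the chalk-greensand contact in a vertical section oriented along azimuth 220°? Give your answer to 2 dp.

7.72°

Let the plane be z = a·x + b·y + c.
Shot 3−Shot 2: 286a + 8b = 72.3;  Shot 4−Shot 2: 193a − 114b = 53.1.
Solving gives a = 0.25381, b = −0.03610.
Unit vector along 220° is (sin 220°, cos 220°) = (-0.6428, -0.7660).
Slope in that direction = a·(-0.6428) + b·(-0.7660) = −0.13549.
Apparent dip = arctan|0.13549| = 7.72° (true dip is 14.4°, so apparent ≤ true as expected).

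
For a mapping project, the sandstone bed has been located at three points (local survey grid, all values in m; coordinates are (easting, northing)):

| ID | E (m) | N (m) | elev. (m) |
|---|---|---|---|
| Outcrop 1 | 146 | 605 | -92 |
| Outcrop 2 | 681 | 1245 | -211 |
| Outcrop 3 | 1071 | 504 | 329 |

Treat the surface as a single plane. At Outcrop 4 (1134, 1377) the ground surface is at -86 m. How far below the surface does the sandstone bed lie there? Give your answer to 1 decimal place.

13.0 m

Let the plane be z = a·E + b·N + c.
Outcrop 2−Outcrop 1: 535a + 640b = −119;  Outcrop 3−Outcrop 1: 925a − 101b = 421.
Solving gives a = 0.398463, b = −0.519028.
Then c = -92 − a·146 − b·605 = 163.84.
At (1134, 1377): z_contact = 451.86 − 714.70 + 163.84 = -99.01 m.
Depth below ground = -86 − (-99.01) = 13.0 m.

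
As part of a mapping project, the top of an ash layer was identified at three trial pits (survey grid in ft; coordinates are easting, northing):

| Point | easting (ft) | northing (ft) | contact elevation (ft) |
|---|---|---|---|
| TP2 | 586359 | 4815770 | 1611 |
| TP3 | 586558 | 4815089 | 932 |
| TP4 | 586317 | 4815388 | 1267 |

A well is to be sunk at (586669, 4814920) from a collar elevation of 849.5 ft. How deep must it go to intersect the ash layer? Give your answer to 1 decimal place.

Two edge vectors: TP2→TP3 = (199, -681, -679), TP2→TP4 = (-42, -382, -344).
Normal n = (TP2→TP3) × (TP2→TP4) = (-25114, 96974, -104620).
So ∂z/∂easting = −n_x/n_z = −0.240049704 and ∂z/∂northing = −n_y/n_z = 0.926916460.
Intercept c from TP2: 1611 + 140755.30 − 4463816.48 = −4321450.17.
At (586669, 4814920): z_contact = −140829.72 + 4463028.60 − 4321450.17 = 748.71 ft.
Depth below ground = 849.5 − 748.71 = 100.8 ft.

100.8 ft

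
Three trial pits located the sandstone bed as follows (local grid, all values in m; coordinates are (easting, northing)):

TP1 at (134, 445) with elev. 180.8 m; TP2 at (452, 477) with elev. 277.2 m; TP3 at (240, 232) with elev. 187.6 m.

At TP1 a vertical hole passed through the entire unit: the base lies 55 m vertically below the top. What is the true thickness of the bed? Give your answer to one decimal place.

Let the plane be z = a·E + b·N + c.
TP2−TP1: 318a + 32b = 96.4;  TP3−TP1: 106a − 213b = 6.8.
Solving gives a = 0.29175, b = 0.11326.
|∇z| = √(a²+b²) = 0.31296, so dip δ = arctan(0.31296) = 17.38°.
True thickness = vertical thickness × cos δ = 55 × cos 17.38° = 52.5 m.

52.5 m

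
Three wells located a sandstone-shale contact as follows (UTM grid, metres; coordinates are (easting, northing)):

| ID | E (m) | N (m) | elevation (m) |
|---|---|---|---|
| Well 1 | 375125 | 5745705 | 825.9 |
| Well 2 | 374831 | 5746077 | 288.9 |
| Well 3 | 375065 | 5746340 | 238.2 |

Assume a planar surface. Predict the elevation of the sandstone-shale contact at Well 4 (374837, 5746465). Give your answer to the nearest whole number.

-38 m

Two edge vectors: Well 1→Well 2 = (-294, 372, -537), Well 1→Well 3 = (-60, 635, -587.7).
Normal n = (Well 1→Well 2) × (Well 1→Well 3) = (122370.6, -140563.8, -164370).
So ∂z/∂E = −n_x/n_z = 0.74448257 and ∂z/∂N = −n_y/n_z = −0.85516700.
Intercept c from Well 1: 825.9 − 279274.02 + 4913537.32 = 4635089.19.
At (374837, 5746465): z = 279059.6 − 4914187.2 + 4635089.19 = -38.4 m.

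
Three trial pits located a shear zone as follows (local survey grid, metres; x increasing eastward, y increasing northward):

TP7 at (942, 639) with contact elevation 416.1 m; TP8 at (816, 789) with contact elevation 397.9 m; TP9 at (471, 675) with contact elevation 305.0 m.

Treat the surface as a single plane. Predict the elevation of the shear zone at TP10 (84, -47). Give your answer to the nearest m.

Two edge vectors: TP7→TP8 = (-126, 150, -18.2), TP7→TP9 = (-471, 36, -111.1).
Normal n = (TP7→TP8) × (TP7→TP9) = (-16009.8, -5426.4, 66114).
So ∂z/∂x = −n_x/n_z = 0.24215 and ∂z/∂y = −n_y/n_z = 0.08208.
Intercept c from TP7: 416.1 − 228.11 − 52.45 = 135.54.
At (84, -47): z = 20.3 − 3.9 + 135.54 = 152.0 m.

152 m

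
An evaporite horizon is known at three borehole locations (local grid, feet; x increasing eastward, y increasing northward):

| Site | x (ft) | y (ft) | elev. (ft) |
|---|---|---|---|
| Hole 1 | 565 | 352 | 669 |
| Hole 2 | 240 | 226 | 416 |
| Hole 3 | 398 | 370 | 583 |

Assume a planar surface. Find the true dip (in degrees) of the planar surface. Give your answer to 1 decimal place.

Let the plane be z = a·x + b·y + c.
Hole 2−Hole 1: −325a − 126b = −253;  Hole 3−Hole 1: −167a + 18b = −86.
Solving gives a = 0.57229, b = 0.53179.
Gradient magnitude |∇z| = √(a² + b²) = √(0.32751 + 0.28280) = 0.78123.
True dip = arctan(0.78123) = 38.0°, dipping toward SW (azimuth ≈ 227°).

38.0°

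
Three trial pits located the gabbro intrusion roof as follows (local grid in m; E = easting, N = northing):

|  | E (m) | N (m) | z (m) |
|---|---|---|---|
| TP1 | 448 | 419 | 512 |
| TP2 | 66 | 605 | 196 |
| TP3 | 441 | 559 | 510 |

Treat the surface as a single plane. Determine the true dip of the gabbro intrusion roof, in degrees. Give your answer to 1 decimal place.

Let the plane be z = a·E + b·N + c.
TP2−TP1: −382a + 186b = −316;  TP3−TP1: −7a + 140b = −2.
Solving gives a = 0.84074, b = 0.02775.
Gradient magnitude |∇z| = √(a² + b²) = √(0.70684 + 0.00077) = 0.84120.
True dip = arctan(0.84120) = 40.1°, dipping toward W (azimuth ≈ 268°).

40.1°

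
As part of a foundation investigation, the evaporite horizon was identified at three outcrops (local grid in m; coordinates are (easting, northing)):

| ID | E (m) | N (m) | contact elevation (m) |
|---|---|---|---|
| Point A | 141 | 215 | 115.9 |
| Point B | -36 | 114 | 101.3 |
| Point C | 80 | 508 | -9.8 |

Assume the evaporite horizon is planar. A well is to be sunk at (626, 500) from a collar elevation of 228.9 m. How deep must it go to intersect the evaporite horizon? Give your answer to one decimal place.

76.0 m

Two edge vectors: Point A→Point B = (-177, -101, -14.6), Point A→Point C = (-61, 293, -125.7).
Normal n = (Point A→Point B) × (Point A→Point C) = (16973.5, -21358.3, -58022).
So ∂z/∂E = −n_x/n_z = 0.29254 and ∂z/∂N = −n_y/n_z = −0.36811.
Intercept c from Point A: 115.9 − 41.25 + 79.14 = 153.80.
At (626, 500): z_contact = 183.13 − 184.05 + 153.80 = 152.87 m.
Depth below ground = 228.9 − 152.87 = 76.0 m.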